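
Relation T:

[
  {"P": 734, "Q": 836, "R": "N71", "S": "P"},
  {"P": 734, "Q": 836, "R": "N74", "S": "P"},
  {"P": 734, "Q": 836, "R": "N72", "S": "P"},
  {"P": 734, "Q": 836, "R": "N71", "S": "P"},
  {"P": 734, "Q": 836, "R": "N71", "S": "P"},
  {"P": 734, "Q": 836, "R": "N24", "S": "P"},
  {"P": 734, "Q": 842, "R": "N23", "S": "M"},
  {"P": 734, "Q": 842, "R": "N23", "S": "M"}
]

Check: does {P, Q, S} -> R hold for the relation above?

(P=734, Q=836, S=P): 6 rows → R takes values {N71, N74, N72, N24} — violation
(P=734, Q=842, S=M): 2 rows → R = N23, N23 ✓
Two rows agree on {P, Q, S} but differ on R, so {P, Q, S} -> R does not hold.

No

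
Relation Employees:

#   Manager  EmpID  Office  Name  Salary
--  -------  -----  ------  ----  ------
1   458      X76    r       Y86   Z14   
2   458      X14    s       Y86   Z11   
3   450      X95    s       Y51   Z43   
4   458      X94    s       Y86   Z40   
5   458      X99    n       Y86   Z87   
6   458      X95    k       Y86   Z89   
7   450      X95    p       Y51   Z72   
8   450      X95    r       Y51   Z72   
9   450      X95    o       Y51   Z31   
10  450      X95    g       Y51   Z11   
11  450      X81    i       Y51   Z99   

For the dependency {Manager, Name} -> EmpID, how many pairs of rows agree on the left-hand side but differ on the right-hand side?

(Manager=458, Name=Y86): violating pairs (1,2), (1,4), (1,5), (1,6), (2,4), (2,5), (2,6), (4,5), (4,6), (5,6) — 10 pairs.
(Manager=450, Name=Y51): violating pairs (3,11), (7,11), (8,11), (9,11), (10,11) — 5 pairs.

15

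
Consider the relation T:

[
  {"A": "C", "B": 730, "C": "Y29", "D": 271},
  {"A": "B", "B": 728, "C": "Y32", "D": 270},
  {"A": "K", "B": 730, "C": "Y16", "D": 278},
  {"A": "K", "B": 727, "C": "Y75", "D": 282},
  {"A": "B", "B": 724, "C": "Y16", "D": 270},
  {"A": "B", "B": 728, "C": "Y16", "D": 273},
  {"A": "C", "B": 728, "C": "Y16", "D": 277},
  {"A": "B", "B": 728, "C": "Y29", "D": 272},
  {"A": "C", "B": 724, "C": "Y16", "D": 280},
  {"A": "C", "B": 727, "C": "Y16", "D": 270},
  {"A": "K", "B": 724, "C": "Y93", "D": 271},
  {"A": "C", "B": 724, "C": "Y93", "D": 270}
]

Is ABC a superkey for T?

Yes

All 12 rows have distinct ABC values, so ABC → (all attributes) holds and ABC is a superkey.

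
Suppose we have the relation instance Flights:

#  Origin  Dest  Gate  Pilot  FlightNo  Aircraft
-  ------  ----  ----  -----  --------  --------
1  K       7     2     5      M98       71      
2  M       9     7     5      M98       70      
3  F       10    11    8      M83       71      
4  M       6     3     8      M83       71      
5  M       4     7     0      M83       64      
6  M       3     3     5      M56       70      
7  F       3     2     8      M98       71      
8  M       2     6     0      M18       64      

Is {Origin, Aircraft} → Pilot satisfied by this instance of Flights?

(Origin=K, Aircraft=71): row 1 → Pilot = 5 ✓
(Origin=M, Aircraft=70): rows 2, 6 → Pilot = 5, 5 ✓
(Origin=F, Aircraft=71): rows 3, 7 → Pilot = 8, 8 ✓
(Origin=M, Aircraft=71): row 4 → Pilot = 8 ✓
(Origin=M, Aircraft=64): rows 5, 8 → Pilot = 0, 0 ✓
Every {Origin, Aircraft} value is associated with a single Pilot value, so {Origin, Aircraft} → Pilot holds.

Yes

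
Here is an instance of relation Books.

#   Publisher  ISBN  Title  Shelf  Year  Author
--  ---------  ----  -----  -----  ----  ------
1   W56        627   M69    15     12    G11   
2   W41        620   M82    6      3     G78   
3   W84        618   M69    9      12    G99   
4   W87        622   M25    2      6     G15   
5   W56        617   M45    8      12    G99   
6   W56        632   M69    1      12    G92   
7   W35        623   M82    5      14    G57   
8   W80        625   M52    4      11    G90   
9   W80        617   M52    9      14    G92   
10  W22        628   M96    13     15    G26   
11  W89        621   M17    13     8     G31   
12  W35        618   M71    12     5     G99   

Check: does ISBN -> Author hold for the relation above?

ISBN=627: row 1 → Author = G11 ✓
ISBN=620: row 2 → Author = G78 ✓
ISBN=618: rows 3, 12 → Author = G99, G99 ✓
ISBN=622: row 4 → Author = G15 ✓
ISBN=617: rows 5, 9 → Author takes values {G99, G92} — violation
ISBN=632: row 6 → Author = G92 ✓
ISBN=623: row 7 → Author = G57 ✓
ISBN=625: row 8 → Author = G90 ✓
ISBN=628: row 10 → Author = G26 ✓
ISBN=621: row 11 → Author = G31 ✓
Two rows agree on ISBN but differ on Author, so ISBN -> Author does not hold.

No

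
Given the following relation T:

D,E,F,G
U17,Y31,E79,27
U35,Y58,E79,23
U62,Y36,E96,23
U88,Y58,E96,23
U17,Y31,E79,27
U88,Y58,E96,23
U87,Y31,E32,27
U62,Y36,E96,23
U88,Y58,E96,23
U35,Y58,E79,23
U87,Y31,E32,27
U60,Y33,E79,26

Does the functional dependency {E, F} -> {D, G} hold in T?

(E=Y31, F=E79): 2 rows → {D,G} = (U17, 27), (U17, 27) ✓
(E=Y58, F=E79): 2 rows → {D,G} = (U35, 23), (U35, 23) ✓
(E=Y36, F=E96): 2 rows → {D,G} = (U62, 23), (U62, 23) ✓
(E=Y58, F=E96): 3 rows → {D,G} = (U88, 23), (U88, 23), (U88, 23) ✓
(E=Y31, F=E32): 2 rows → {D,G} = (U87, 27), (U87, 27) ✓
(E=Y33, F=E79): 1 row → {D,G} = (U60, 26) ✓
Every {E, F} value is associated with a single {D, G} value, so {E, F} -> {D, G} holds.

Yes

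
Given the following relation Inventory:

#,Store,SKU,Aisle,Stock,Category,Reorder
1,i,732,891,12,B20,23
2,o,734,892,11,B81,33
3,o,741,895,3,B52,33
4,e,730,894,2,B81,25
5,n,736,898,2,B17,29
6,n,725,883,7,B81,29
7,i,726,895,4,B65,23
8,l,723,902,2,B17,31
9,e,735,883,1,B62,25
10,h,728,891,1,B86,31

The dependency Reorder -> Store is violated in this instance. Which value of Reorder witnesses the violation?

Reorder=23: rows 1, 7 → Store = i, i ✓
Reorder=33: rows 2, 3 → Store = o, o ✓
Reorder=25: rows 4, 9 → Store = e, e ✓
Reorder=29: rows 5, 6 → Store = n, n ✓
Reorder=31: rows 8, 10 → Store takes values {l, h} — violation
The only Reorder value with inconsistent Store is Reorder=31.

31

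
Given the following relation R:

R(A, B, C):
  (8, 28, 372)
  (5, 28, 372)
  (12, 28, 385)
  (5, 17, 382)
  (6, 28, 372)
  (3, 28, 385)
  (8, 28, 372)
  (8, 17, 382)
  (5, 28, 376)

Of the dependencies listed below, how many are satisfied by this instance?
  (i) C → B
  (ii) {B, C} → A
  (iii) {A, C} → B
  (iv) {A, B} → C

2

(i) C → B: every LHS value maps to a single RHS value — holds.
(ii) {B, C} → A: (B=28, C=372): 4 rows → A takes values {8, 5, 6} — violation; (B=28, C=385): 2 rows → A takes values {12, 3} — violation; (B=17, C=382): 2 rows → A takes values {5, 8} — violation — fails.
(iii) {A, C} → B: every LHS value maps to a single RHS value — holds.
(iv) {A, B} → C: (A=5, B=28): 2 rows → C takes values {372, 376} — violation — fails.
2 of the 4 dependencies hold.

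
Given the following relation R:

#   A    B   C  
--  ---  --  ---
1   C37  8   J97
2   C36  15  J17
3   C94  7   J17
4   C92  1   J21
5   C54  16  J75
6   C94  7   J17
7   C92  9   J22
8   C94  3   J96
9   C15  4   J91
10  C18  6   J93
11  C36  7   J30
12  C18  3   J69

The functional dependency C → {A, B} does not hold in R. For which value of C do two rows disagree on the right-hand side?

J17

C=J97: row 1 → {A,B} = (C37, 8) ✓
C=J17: rows 2, 3, 6 → {A,B} takes values {(C36, 15), (C94, 7)} — violation
C=J21: row 4 → {A,B} = (C92, 1) ✓
C=J75: row 5 → {A,B} = (C54, 16) ✓
C=J22: row 7 → {A,B} = (C92, 9) ✓
C=J96: row 8 → {A,B} = (C94, 3) ✓
C=J91: row 9 → {A,B} = (C15, 4) ✓
C=J93: row 10 → {A,B} = (C18, 6) ✓
C=J30: row 11 → {A,B} = (C36, 7) ✓
C=J69: row 12 → {A,B} = (C18, 3) ✓
The only C value with inconsistent RHS is C=J17.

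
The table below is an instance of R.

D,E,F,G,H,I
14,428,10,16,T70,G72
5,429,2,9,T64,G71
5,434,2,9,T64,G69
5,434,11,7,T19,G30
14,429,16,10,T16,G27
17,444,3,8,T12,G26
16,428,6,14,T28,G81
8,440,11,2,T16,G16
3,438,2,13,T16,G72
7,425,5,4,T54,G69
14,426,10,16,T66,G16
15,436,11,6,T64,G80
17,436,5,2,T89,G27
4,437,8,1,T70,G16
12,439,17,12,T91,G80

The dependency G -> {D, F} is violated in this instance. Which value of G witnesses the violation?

G=16: 2 rows → {D,F} = (14, 10), (14, 10) ✓
G=9: 2 rows → {D,F} = (5, 2), (5, 2) ✓
G=7: 1 row → {D,F} = (5, 11) ✓
G=10: 1 row → {D,F} = (14, 16) ✓
G=8: 1 row → {D,F} = (17, 3) ✓
G=14: 1 row → {D,F} = (16, 6) ✓
G=2: 2 rows → {D,F} takes values {(8, 11), (17, 5)} — violation
G=13: 1 row → {D,F} = (3, 2) ✓
G=4: 1 row → {D,F} = (7, 5) ✓
G=6: 1 row → {D,F} = (15, 11) ✓
G=1: 1 row → {D,F} = (4, 8) ✓
G=12: 1 row → {D,F} = (12, 17) ✓
The only G value with inconsistent RHS is G=2.

2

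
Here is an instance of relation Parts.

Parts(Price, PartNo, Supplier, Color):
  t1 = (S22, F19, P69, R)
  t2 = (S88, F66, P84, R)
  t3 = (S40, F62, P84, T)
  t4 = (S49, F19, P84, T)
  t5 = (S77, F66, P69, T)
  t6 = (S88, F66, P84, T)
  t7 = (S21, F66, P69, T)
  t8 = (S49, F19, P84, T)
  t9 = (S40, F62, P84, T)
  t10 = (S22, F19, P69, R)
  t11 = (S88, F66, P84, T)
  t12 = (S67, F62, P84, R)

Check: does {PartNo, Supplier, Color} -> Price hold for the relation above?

(PartNo=F19, Supplier=P69, Color=R): rows 1, 10 → Price = S22, S22 ✓
(PartNo=F66, Supplier=P84, Color=R): row 2 → Price = S88 ✓
(PartNo=F62, Supplier=P84, Color=T): rows 3, 9 → Price = S40, S40 ✓
(PartNo=F19, Supplier=P84, Color=T): rows 4, 8 → Price = S49, S49 ✓
(PartNo=F66, Supplier=P69, Color=T): rows 5, 7 → Price takes values {S77, S21} — violation
(PartNo=F66, Supplier=P84, Color=T): rows 6, 11 → Price = S88, S88 ✓
(PartNo=F62, Supplier=P84, Color=R): row 12 → Price = S67 ✓
Two rows agree on {PartNo, Supplier, Color} but differ on Price, so {PartNo, Supplier, Color} -> Price does not hold.

No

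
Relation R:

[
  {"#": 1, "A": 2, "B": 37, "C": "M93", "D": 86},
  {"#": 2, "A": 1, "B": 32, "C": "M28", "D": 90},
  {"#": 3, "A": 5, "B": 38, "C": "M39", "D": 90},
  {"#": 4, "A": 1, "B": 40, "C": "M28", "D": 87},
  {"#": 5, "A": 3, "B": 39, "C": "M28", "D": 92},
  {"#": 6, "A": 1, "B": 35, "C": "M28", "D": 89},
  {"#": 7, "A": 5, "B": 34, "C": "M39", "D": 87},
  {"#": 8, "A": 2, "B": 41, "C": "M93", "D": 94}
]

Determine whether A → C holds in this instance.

Yes

A=2: rows 1, 8 → C = M93, M93 ✓
A=1: rows 2, 4, 6 → C = M28, M28, M28 ✓
A=5: rows 3, 7 → C = M39, M39 ✓
A=3: row 5 → C = M28 ✓
Every A value is associated with a single C value, so A → C holds.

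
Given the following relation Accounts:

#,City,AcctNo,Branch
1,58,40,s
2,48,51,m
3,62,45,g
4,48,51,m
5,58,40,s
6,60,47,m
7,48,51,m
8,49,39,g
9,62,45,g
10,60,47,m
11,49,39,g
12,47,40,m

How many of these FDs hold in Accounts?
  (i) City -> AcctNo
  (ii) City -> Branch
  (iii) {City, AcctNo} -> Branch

(i) City -> AcctNo: every LHS value maps to a single RHS value — holds.
(ii) City -> Branch: every LHS value maps to a single RHS value — holds.
(iii) {City, AcctNo} -> Branch: every LHS value maps to a single RHS value — holds.
3 of the 3 dependencies hold.

3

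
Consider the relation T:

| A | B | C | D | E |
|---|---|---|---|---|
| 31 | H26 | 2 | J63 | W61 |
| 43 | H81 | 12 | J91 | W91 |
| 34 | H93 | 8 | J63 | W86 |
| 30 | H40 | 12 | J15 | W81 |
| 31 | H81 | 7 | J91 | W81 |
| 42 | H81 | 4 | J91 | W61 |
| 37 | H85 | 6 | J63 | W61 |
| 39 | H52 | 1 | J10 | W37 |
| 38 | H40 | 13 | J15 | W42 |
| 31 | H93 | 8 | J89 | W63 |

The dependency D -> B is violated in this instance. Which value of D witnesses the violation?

D=J63: 3 rows → B takes values {H26, H93, H85} — violation
D=J91: 3 rows → B = H81, H81, H81 ✓
D=J15: 2 rows → B = H40, H40 ✓
D=J10: 1 row → B = H52 ✓
D=J89: 1 row → B = H93 ✓
The only D value with inconsistent B is D=J63.

J63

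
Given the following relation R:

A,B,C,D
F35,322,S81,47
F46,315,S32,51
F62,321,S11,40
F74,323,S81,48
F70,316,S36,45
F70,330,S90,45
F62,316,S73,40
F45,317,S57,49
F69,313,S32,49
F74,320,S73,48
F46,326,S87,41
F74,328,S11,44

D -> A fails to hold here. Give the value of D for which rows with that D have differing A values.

49

D=47: 1 row → A = F35 ✓
D=51: 1 row → A = F46 ✓
D=40: 2 rows → A = F62, F62 ✓
D=48: 2 rows → A = F74, F74 ✓
D=45: 2 rows → A = F70, F70 ✓
D=49: 2 rows → A takes values {F45, F69} — violation
D=41: 1 row → A = F46 ✓
D=44: 1 row → A = F74 ✓
The only D value with inconsistent A is D=49.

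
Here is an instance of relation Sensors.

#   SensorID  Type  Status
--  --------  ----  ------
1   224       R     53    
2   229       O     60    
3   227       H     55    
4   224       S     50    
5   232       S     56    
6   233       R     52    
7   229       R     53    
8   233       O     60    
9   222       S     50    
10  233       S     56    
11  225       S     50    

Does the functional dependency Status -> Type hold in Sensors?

Yes

Status=53: rows 1, 7 → Type = R, R ✓
Status=60: rows 2, 8 → Type = O, O ✓
Status=55: row 3 → Type = H ✓
Status=50: rows 4, 9, 11 → Type = S, S, S ✓
Status=56: rows 5, 10 → Type = S, S ✓
Status=52: row 6 → Type = R ✓
Every Status value is associated with a single Type value, so Status -> Type holds.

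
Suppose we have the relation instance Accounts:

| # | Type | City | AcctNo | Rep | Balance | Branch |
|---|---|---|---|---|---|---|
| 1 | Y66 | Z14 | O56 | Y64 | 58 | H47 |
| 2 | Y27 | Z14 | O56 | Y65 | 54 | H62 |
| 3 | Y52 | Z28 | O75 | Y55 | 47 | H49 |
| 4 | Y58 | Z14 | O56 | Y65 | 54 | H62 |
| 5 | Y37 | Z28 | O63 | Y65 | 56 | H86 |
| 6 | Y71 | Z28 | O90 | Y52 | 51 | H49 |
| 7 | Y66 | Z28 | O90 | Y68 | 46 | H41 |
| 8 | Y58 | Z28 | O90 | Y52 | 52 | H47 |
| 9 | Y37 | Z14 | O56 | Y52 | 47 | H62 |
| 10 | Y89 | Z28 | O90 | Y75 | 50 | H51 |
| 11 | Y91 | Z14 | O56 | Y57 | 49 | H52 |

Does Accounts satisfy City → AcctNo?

City=Z14: rows 1, 2, 4, 9, 11 → AcctNo = O56, O56, O56, O56, O56 ✓
City=Z28: rows 3, 5, 6, 7, 8, 10 → AcctNo takes values {O75, O63, O90} — violation
Two rows agree on City but differ on AcctNo, so City → AcctNo does not hold.

No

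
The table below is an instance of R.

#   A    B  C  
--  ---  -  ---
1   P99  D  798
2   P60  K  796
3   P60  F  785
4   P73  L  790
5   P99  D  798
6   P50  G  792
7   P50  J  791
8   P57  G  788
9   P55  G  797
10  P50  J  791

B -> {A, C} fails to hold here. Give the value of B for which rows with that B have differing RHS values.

B=D: rows 1, 5 → {A,C} = (P99, 798), (P99, 798) ✓
B=K: row 2 → {A,C} = (P60, 796) ✓
B=F: row 3 → {A,C} = (P60, 785) ✓
B=L: row 4 → {A,C} = (P73, 790) ✓
B=G: rows 6, 8, 9 → {A,C} takes values {(P50, 792), (P57, 788), (P55, 797)} — violation
B=J: rows 7, 10 → {A,C} = (P50, 791), (P50, 791) ✓
The only B value with inconsistent RHS is B=G.

G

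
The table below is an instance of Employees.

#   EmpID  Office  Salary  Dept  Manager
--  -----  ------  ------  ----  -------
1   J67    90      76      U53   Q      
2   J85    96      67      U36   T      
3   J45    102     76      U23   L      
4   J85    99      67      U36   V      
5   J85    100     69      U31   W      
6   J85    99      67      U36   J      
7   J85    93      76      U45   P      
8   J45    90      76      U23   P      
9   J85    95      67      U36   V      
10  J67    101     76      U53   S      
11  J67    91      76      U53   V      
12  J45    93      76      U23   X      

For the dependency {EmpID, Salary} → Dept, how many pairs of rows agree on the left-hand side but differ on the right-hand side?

0

(EmpID=J67, Salary=76): all 3 rows agree on Dept — 0 pairs.
(EmpID=J85, Salary=67): all 4 rows agree on Dept — 0 pairs.
(EmpID=J45, Salary=76): all 3 rows agree on Dept — 0 pairs.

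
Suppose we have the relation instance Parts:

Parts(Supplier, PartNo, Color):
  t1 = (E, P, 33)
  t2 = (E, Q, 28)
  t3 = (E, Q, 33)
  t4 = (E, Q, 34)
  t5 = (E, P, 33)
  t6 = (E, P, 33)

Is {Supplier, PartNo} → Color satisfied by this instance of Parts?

(Supplier=E, PartNo=P): rows 1, 5, 6 → Color = 33, 33, 33 ✓
(Supplier=E, PartNo=Q): rows 2, 3, 4 → Color takes values {28, 33, 34} — violation
Two rows agree on {Supplier, PartNo} but differ on Color, so {Supplier, PartNo} → Color does not hold.

No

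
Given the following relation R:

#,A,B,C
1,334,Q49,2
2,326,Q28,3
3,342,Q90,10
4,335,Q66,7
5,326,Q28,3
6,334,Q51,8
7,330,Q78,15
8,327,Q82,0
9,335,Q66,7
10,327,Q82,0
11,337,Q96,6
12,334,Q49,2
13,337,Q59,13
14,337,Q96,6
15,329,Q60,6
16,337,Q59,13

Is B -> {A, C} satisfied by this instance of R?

B=Q49: rows 1, 12 → {A,C} = (334, 2), (334, 2) ✓
B=Q28: rows 2, 5 → {A,C} = (326, 3), (326, 3) ✓
B=Q90: row 3 → {A,C} = (342, 10) ✓
B=Q66: rows 4, 9 → {A,C} = (335, 7), (335, 7) ✓
B=Q51: row 6 → {A,C} = (334, 8) ✓
B=Q78: row 7 → {A,C} = (330, 15) ✓
B=Q82: rows 8, 10 → {A,C} = (327, 0), (327, 0) ✓
B=Q96: rows 11, 14 → {A,C} = (337, 6), (337, 6) ✓
B=Q59: rows 13, 16 → {A,C} = (337, 13), (337, 13) ✓
B=Q60: row 15 → {A,C} = (329, 6) ✓
Every B value is associated with a single {A, C} value, so B -> {A, C} holds.

Yes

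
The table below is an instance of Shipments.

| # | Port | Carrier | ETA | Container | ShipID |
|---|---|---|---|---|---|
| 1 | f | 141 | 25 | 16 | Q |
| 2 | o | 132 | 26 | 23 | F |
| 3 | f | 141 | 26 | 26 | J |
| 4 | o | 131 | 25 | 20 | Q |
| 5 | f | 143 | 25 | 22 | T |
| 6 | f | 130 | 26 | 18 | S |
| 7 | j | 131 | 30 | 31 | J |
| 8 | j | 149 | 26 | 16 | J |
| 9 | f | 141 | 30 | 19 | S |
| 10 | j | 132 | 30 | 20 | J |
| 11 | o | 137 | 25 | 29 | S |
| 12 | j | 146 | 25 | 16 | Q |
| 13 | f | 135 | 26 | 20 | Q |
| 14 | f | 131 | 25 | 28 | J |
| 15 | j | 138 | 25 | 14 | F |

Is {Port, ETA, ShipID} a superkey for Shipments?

No

Rows 7 and 10 have the same {Port, ETA, ShipID} value (Port=j, ETA=30, ShipID=J) but are distinct tuples, so {Port, ETA, ShipID} does not determine every attribute — not a superkey.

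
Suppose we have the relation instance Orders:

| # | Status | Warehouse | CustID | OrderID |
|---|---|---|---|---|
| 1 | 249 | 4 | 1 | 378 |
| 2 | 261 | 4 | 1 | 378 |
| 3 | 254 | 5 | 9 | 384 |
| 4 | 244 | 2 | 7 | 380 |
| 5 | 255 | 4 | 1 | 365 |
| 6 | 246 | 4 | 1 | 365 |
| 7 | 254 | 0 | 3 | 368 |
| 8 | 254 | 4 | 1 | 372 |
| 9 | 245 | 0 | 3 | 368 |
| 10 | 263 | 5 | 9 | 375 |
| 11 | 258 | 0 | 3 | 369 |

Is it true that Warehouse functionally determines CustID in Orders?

Warehouse=4: rows 1, 2, 5, 6, 8 → CustID = 1, 1, 1, 1, 1 ✓
Warehouse=5: rows 3, 10 → CustID = 9, 9 ✓
Warehouse=2: row 4 → CustID = 7 ✓
Warehouse=0: rows 7, 9, 11 → CustID = 3, 3, 3 ✓
Every Warehouse value is associated with a single CustID value, so Warehouse -> CustID holds.

Yes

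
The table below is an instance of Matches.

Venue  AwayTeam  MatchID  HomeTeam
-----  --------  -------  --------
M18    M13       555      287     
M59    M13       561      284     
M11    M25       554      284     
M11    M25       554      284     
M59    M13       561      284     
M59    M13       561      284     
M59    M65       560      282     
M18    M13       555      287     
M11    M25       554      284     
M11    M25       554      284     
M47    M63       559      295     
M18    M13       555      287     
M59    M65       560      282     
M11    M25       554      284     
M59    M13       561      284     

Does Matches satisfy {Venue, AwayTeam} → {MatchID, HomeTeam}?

Yes

(Venue=M18, AwayTeam=M13): 3 rows → {MatchID,HomeTeam} = (555, 287), (555, 287), (555, 287) ✓
(Venue=M59, AwayTeam=M13): 4 rows → {MatchID,HomeTeam} = (561, 284), (561, 284), (561, 284), (561, 284) ✓
(Venue=M11, AwayTeam=M25): 5 rows → {MatchID,HomeTeam} = (554, 284), (554, 284), (554, 284), (554, 284), (554, 284) ✓
(Venue=M59, AwayTeam=M65): 2 rows → {MatchID,HomeTeam} = (560, 282), (560, 282) ✓
(Venue=M47, AwayTeam=M63): 1 row → {MatchID,HomeTeam} = (559, 295) ✓
Every {Venue, AwayTeam} value is associated with a single {MatchID, HomeTeam} value, so {Venue, AwayTeam} → {MatchID, HomeTeam} holds.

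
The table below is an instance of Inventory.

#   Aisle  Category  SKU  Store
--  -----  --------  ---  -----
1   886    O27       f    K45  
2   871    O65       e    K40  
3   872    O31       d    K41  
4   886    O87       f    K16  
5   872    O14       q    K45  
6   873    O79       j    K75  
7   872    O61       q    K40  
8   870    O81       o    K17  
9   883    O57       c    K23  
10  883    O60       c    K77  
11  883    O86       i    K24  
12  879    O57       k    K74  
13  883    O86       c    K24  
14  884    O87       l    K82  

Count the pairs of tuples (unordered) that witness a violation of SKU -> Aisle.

0

SKU=f: all 2 rows agree on Aisle — 0 pairs.
SKU=q: all 2 rows agree on Aisle — 0 pairs.
SKU=c: all 3 rows agree on Aisle — 0 pairs.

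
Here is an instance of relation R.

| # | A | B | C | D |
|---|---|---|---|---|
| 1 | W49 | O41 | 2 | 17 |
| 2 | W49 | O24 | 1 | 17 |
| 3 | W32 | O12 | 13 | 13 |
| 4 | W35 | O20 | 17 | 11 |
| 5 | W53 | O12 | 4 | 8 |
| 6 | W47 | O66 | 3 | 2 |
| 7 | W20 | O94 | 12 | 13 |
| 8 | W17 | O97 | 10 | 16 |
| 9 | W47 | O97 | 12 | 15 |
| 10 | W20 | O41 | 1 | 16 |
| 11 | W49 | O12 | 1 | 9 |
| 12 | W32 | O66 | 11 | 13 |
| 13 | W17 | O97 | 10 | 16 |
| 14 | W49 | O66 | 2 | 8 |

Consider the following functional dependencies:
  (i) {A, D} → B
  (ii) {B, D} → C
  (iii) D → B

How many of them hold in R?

(i) {A, D} → B: (A=W49, D=17): rows 1, 2 → B takes values {O41, O24} — violation; (A=W32, D=13): rows 3, 12 → B takes values {O12, O66} — violation — fails.
(ii) {B, D} → C: every LHS value maps to a single RHS value — holds.
(iii) D → B: D=17: rows 1, 2 → B takes values {O41, O24} — violation; D=13: rows 3, 7, 12 → B takes values {O12, O94, O66} — violation; D=8: rows 5, 14 → B takes values {O12, O66} — violation; D=16: rows 8, 10, 13 → B takes values {O97, O41} — violation — fails.
1 of the 3 dependencies holds.

1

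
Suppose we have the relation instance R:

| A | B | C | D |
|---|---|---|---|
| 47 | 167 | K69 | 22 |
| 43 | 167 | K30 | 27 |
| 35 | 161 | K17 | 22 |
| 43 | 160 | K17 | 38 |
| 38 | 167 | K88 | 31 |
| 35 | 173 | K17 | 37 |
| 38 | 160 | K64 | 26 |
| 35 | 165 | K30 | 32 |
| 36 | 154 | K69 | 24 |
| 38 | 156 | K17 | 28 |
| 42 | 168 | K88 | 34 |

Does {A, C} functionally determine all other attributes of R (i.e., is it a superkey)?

Two distinct rows share (A=35, C=K17), so {A, C} does not determine every attribute — not a superkey.

No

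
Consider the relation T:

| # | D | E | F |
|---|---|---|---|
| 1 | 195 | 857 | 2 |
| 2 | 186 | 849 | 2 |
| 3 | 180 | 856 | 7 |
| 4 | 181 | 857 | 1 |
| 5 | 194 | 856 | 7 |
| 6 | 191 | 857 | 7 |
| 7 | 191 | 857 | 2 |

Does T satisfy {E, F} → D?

(E=857, F=2): rows 1, 7 → D takes values {195, 191} — violation
(E=849, F=2): row 2 → D = 186 ✓
(E=856, F=7): rows 3, 5 → D takes values {180, 194} — violation
(E=857, F=1): row 4 → D = 181 ✓
(E=857, F=7): row 6 → D = 191 ✓
Two rows agree on {E, F} but differ on D, so {E, F} → D does not hold.

No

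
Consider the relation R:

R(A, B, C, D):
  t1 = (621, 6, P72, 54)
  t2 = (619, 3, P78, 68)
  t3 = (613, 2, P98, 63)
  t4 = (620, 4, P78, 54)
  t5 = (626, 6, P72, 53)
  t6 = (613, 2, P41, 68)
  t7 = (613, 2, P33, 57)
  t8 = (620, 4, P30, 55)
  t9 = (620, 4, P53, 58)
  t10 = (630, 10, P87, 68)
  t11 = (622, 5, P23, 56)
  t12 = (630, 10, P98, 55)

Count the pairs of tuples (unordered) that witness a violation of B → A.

B=6: violating pairs (1,5) — 1 pair.
B=2: all 3 rows agree on A — 0 pairs.
B=4: all 3 rows agree on A — 0 pairs.
B=10: all 2 rows agree on A — 0 pairs.

1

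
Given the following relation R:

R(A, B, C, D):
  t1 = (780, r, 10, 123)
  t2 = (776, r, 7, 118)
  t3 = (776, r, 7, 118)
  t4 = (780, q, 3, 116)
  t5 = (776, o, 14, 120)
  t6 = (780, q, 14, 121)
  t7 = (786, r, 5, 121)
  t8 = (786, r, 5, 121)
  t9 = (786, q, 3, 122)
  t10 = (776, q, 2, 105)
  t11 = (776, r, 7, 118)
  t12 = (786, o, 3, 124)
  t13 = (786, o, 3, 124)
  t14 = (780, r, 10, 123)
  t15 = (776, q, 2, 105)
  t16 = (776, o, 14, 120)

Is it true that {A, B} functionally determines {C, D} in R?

(A=780, B=r): rows 1, 14 → {C,D} = (10, 123), (10, 123) ✓
(A=776, B=r): rows 2, 3, 11 → {C,D} = (7, 118), (7, 118), (7, 118) ✓
(A=780, B=q): rows 4, 6 → {C,D} takes values {(3, 116), (14, 121)} — violation
(A=776, B=o): rows 5, 16 → {C,D} = (14, 120), (14, 120) ✓
(A=786, B=r): rows 7, 8 → {C,D} = (5, 121), (5, 121) ✓
(A=786, B=q): row 9 → {C,D} = (3, 122) ✓
(A=776, B=q): rows 10, 15 → {C,D} = (2, 105), (2, 105) ✓
(A=786, B=o): rows 12, 13 → {C,D} = (3, 124), (3, 124) ✓
Two rows agree on {A, B} but differ on {C, D}, so {A, B} → {C, D} does not hold.

No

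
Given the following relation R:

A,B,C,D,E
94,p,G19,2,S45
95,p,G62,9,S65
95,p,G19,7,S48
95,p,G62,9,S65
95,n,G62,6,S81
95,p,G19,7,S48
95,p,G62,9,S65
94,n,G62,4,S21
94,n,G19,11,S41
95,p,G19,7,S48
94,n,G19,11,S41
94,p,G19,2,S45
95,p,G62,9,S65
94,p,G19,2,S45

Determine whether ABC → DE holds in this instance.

Yes

(A=94, B=p, C=G19): 3 rows → {D,E} = (2, S45), (2, S45), (2, S45) ✓
(A=95, B=p, C=G62): 4 rows → {D,E} = (9, S65), (9, S65), (9, S65), (9, S65) ✓
(A=95, B=p, C=G19): 3 rows → {D,E} = (7, S48), (7, S48), (7, S48) ✓
(A=95, B=n, C=G62): 1 row → {D,E} = (6, S81) ✓
(A=94, B=n, C=G62): 1 row → {D,E} = (4, S21) ✓
(A=94, B=n, C=G19): 2 rows → {D,E} = (11, S41), (11, S41) ✓
Every ABC value is associated with a single DE value, so ABC → DE holds.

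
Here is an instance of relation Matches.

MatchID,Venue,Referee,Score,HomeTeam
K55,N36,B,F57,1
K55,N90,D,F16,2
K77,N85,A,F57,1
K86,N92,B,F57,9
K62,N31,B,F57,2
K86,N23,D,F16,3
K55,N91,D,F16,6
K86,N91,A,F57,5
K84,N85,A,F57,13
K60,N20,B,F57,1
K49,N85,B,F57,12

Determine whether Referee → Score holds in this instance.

Referee=B: 5 rows → Score = F57, F57, F57, F57, F57 ✓
Referee=D: 3 rows → Score = F16, F16, F16 ✓
Referee=A: 3 rows → Score = F57, F57, F57 ✓
Every Referee value is associated with a single Score value, so Referee → Score holds.

Yes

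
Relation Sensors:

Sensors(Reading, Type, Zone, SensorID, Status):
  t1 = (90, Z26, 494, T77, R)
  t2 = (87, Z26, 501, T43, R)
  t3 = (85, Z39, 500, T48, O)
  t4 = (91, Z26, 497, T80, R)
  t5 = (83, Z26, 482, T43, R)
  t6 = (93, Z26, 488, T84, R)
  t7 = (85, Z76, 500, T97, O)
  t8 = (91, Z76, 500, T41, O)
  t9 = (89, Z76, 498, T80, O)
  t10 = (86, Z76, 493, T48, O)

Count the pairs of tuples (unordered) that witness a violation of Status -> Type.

4

Status=R: all 5 rows agree on Type — 0 pairs.
Status=O: violating pairs (3,7), (3,8), (3,9), (3,10) — 4 pairs.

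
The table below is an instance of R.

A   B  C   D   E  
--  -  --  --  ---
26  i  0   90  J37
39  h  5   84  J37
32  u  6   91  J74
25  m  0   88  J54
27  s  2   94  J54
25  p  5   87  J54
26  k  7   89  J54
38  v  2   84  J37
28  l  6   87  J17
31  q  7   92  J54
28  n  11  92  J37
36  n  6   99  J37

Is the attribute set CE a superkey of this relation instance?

Two distinct rows share (C=7, E=J54), so CE does not determine every attribute — not a superkey.

No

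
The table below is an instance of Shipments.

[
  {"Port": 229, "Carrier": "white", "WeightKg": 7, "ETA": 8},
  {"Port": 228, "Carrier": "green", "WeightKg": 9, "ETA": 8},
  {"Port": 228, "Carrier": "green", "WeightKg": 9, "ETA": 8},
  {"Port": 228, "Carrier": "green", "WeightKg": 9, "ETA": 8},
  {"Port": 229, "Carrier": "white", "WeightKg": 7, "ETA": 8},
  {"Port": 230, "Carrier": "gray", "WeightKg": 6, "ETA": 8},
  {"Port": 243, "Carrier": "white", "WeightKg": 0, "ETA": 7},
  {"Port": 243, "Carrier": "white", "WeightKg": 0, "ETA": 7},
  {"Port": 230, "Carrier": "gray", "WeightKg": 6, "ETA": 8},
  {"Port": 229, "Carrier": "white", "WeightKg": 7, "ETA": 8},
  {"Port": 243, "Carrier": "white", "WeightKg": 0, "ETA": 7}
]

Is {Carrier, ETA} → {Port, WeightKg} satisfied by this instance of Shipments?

Yes

(Carrier=white, ETA=8): 3 rows → {Port,WeightKg} = (229, 7), (229, 7), (229, 7) ✓
(Carrier=green, ETA=8): 3 rows → {Port,WeightKg} = (228, 9), (228, 9), (228, 9) ✓
(Carrier=gray, ETA=8): 2 rows → {Port,WeightKg} = (230, 6), (230, 6) ✓
(Carrier=white, ETA=7): 3 rows → {Port,WeightKg} = (243, 0), (243, 0), (243, 0) ✓
Every {Carrier, ETA} value is associated with a single {Port, WeightKg} value, so {Carrier, ETA} → {Port, WeightKg} holds.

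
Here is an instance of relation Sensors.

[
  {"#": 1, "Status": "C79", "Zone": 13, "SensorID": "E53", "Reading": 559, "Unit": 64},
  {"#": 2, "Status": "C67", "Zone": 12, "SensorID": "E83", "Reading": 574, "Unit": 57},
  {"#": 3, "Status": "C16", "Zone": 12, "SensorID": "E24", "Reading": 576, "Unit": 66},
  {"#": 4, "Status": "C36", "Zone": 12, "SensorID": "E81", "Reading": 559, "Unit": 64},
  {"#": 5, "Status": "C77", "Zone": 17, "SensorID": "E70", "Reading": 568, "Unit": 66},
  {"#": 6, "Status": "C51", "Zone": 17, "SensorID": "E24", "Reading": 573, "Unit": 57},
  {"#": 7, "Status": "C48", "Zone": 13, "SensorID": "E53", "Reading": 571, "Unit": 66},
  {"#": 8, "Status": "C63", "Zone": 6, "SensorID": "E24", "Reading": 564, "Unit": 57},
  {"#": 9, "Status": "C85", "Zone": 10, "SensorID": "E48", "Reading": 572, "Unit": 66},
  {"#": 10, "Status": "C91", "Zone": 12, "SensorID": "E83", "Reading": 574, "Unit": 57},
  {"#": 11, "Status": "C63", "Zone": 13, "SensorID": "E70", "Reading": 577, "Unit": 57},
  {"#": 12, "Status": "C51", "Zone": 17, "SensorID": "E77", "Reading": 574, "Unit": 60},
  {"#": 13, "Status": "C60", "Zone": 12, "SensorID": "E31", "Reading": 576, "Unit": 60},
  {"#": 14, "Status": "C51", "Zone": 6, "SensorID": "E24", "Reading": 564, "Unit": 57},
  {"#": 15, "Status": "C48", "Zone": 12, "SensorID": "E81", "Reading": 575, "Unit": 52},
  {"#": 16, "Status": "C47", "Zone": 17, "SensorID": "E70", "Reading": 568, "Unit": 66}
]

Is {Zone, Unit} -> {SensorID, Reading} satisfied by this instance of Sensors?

(Zone=13, Unit=64): row 1 → {SensorID,Reading} = (E53, 559) ✓
(Zone=12, Unit=57): rows 2, 10 → {SensorID,Reading} = (E83, 574), (E83, 574) ✓
(Zone=12, Unit=66): row 3 → {SensorID,Reading} = (E24, 576) ✓
(Zone=12, Unit=64): row 4 → {SensorID,Reading} = (E81, 559) ✓
(Zone=17, Unit=66): rows 5, 16 → {SensorID,Reading} = (E70, 568), (E70, 568) ✓
(Zone=17, Unit=57): row 6 → {SensorID,Reading} = (E24, 573) ✓
(Zone=13, Unit=66): row 7 → {SensorID,Reading} = (E53, 571) ✓
(Zone=6, Unit=57): rows 8, 14 → {SensorID,Reading} = (E24, 564), (E24, 564) ✓
(Zone=10, Unit=66): row 9 → {SensorID,Reading} = (E48, 572) ✓
(Zone=13, Unit=57): row 11 → {SensorID,Reading} = (E70, 577) ✓
(Zone=17, Unit=60): row 12 → {SensorID,Reading} = (E77, 574) ✓
(Zone=12, Unit=60): row 13 → {SensorID,Reading} = (E31, 576) ✓
(Zone=12, Unit=52): row 15 → {SensorID,Reading} = (E81, 575) ✓
Every {Zone, Unit} value is associated with a single {SensorID, Reading} value, so {Zone, Unit} -> {SensorID, Reading} holds.

Yes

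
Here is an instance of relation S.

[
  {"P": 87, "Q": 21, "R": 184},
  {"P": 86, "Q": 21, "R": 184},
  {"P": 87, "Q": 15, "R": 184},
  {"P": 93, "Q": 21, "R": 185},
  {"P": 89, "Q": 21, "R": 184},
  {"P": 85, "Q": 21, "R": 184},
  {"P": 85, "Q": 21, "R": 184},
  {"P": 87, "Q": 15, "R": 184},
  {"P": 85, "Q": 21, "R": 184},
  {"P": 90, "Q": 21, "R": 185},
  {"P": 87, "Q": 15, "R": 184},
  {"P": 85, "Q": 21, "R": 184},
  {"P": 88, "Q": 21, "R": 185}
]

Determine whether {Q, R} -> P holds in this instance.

No

(Q=21, R=184): 7 rows → P takes values {87, 86, 89, 85} — violation
(Q=15, R=184): 3 rows → P = 87, 87, 87 ✓
(Q=21, R=185): 3 rows → P takes values {93, 90, 88} — violation
Two rows agree on {Q, R} but differ on P, so {Q, R} -> P does not hold.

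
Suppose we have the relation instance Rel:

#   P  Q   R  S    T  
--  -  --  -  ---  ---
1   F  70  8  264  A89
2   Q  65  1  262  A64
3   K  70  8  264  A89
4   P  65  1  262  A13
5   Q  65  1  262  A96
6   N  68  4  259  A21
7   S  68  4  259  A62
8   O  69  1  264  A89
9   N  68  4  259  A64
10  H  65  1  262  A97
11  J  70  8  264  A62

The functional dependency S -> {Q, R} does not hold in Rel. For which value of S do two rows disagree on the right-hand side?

264

S=264: rows 1, 3, 8, 11 → {Q,R} takes values {(70, 8), (69, 1)} — violation
S=262: rows 2, 4, 5, 10 → {Q,R} = (65, 1), (65, 1), (65, 1), (65, 1) ✓
S=259: rows 6, 7, 9 → {Q,R} = (68, 4), (68, 4), (68, 4) ✓
The only S value with inconsistent RHS is S=264.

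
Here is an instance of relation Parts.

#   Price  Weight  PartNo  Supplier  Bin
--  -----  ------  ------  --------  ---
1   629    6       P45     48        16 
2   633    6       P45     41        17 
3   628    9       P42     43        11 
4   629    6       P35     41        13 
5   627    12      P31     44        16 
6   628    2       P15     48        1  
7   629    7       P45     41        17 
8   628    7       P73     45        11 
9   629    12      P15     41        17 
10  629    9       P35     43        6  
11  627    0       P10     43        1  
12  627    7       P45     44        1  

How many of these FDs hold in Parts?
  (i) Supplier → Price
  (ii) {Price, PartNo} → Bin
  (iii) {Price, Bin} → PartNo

(i) Supplier → Price: Supplier=48: rows 1, 6 → Price takes values {629, 628} — violation; Supplier=41: rows 2, 4, 7, 9 → Price takes values {633, 629} — violation; Supplier=43: rows 3, 10, 11 → Price takes values {628, 629, 627} — violation — fails.
(ii) {Price, PartNo} → Bin: (Price=629, PartNo=P45): rows 1, 7 → Bin takes values {16, 17} — violation; (Price=629, PartNo=P35): rows 4, 10 → Bin takes values {13, 6} — violation — fails.
(iii) {Price, Bin} → PartNo: (Price=628, Bin=11): rows 3, 8 → PartNo takes values {P42, P73} — violation; (Price=629, Bin=17): rows 7, 9 → PartNo takes values {P45, P15} — violation; (Price=627, Bin=1): rows 11, 12 → PartNo takes values {P10, P45} — violation — fails.
None of the 3 dependencies hold.

0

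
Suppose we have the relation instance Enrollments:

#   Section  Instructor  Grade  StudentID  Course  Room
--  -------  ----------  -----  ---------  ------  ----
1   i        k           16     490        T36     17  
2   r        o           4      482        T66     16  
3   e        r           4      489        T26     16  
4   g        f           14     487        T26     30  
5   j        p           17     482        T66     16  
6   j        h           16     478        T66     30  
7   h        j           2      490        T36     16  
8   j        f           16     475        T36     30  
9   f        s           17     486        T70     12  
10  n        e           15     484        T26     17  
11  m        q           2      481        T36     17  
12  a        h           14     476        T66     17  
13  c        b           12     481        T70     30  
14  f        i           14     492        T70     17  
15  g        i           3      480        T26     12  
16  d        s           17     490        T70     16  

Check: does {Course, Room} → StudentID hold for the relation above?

No

(Course=T36, Room=17): rows 1, 11 → StudentID takes values {490, 481} — violation
(Course=T66, Room=16): rows 2, 5 → StudentID = 482, 482 ✓
(Course=T26, Room=16): row 3 → StudentID = 489 ✓
(Course=T26, Room=30): row 4 → StudentID = 487 ✓
(Course=T66, Room=30): row 6 → StudentID = 478 ✓
(Course=T36, Room=16): row 7 → StudentID = 490 ✓
(Course=T36, Room=30): row 8 → StudentID = 475 ✓
(Course=T70, Room=12): row 9 → StudentID = 486 ✓
(Course=T26, Room=17): row 10 → StudentID = 484 ✓
(Course=T66, Room=17): row 12 → StudentID = 476 ✓
(Course=T70, Room=30): row 13 → StudentID = 481 ✓
(Course=T70, Room=17): row 14 → StudentID = 492 ✓
(Course=T26, Room=12): row 15 → StudentID = 480 ✓
(Course=T70, Room=16): row 16 → StudentID = 490 ✓
Two rows agree on {Course, Room} but differ on StudentID, so {Course, Room} → StudentID does not hold.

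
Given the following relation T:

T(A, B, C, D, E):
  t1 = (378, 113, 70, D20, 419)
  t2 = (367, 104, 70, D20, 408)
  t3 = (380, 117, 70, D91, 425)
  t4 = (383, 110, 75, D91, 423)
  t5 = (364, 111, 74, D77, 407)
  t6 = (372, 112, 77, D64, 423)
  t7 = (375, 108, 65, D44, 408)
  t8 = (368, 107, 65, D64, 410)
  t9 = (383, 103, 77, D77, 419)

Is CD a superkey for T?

Rows 1 and 2 have the same CD value (C=70, D=D20) but are distinct tuples, so CD does not determine every attribute — not a superkey.

No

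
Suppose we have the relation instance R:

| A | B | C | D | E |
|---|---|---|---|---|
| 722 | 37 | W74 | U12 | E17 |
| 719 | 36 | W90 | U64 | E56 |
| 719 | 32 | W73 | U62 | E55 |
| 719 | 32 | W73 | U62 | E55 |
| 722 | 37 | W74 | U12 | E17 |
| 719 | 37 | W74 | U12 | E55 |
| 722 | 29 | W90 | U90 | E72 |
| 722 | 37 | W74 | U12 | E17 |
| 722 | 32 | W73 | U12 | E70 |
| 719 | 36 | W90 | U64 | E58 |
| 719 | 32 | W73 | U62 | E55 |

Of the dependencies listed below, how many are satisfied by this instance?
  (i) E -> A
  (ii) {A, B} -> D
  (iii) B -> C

(i) E -> A: every LHS value maps to a single RHS value — holds.
(ii) {A, B} -> D: every LHS value maps to a single RHS value — holds.
(iii) B -> C: every LHS value maps to a single RHS value — holds.
3 of the 3 dependencies hold.

3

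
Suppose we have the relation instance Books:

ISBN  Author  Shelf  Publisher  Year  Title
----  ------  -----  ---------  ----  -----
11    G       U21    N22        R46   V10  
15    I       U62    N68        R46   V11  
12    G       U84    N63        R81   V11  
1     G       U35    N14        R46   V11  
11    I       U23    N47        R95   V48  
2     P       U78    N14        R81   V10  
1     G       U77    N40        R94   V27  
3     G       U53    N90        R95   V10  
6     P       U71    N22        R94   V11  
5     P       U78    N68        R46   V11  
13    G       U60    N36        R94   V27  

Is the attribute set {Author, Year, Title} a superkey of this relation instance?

No

Two distinct rows share (Author=G, Year=R94, Title=V27), so {Author, Year, Title} does not determine every attribute — not a superkey.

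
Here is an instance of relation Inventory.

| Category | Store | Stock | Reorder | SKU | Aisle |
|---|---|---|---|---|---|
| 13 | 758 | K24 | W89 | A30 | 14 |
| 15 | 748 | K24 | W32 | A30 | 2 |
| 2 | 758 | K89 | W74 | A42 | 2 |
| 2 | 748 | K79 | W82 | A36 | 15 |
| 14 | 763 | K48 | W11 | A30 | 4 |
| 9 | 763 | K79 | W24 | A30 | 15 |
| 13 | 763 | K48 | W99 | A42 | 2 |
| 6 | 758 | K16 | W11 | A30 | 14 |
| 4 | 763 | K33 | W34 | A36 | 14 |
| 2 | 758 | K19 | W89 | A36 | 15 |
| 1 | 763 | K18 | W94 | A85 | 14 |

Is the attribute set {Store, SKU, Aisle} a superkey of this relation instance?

Two distinct rows share (Store=758, SKU=A30, Aisle=14), so {Store, SKU, Aisle} does not determine every attribute — not a superkey.

No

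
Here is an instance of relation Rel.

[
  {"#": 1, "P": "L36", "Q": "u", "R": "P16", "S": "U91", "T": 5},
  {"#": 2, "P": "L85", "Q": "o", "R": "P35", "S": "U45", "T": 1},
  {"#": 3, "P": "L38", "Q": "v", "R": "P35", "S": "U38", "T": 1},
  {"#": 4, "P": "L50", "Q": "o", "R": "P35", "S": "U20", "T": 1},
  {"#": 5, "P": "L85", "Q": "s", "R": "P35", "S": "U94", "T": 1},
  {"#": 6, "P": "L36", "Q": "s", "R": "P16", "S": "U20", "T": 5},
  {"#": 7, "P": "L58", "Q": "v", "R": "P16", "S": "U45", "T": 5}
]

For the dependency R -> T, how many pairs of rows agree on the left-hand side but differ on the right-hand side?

R=P16: all 3 rows agree on T — 0 pairs.
R=P35: all 4 rows agree on T — 0 pairs.

0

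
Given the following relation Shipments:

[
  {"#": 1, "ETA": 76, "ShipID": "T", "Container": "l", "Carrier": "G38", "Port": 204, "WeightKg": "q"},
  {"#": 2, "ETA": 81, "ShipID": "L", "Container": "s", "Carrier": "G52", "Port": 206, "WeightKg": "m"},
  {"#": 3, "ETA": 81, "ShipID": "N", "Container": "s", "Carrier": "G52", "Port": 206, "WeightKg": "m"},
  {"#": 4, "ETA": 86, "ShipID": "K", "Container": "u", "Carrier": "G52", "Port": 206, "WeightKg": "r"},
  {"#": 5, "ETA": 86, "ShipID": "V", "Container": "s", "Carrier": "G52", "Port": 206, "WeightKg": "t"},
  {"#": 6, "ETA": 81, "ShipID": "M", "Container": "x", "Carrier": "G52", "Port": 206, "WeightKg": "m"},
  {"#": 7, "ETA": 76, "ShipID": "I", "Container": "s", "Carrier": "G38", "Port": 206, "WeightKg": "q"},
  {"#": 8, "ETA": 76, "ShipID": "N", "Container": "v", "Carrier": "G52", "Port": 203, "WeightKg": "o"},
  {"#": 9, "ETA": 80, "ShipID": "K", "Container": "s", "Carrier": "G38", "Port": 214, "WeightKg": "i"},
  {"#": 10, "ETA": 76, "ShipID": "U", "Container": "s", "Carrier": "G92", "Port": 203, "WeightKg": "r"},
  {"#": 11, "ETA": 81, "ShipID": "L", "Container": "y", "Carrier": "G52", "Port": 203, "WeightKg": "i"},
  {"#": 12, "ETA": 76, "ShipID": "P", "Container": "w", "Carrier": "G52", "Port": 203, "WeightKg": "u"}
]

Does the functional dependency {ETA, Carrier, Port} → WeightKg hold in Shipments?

(ETA=76, Carrier=G38, Port=204): row 1 → WeightKg = q ✓
(ETA=81, Carrier=G52, Port=206): rows 2, 3, 6 → WeightKg = m, m, m ✓
(ETA=86, Carrier=G52, Port=206): rows 4, 5 → WeightKg takes values {r, t} — violation
(ETA=76, Carrier=G38, Port=206): row 7 → WeightKg = q ✓
(ETA=76, Carrier=G52, Port=203): rows 8, 12 → WeightKg takes values {o, u} — violation
(ETA=80, Carrier=G38, Port=214): row 9 → WeightKg = i ✓
(ETA=76, Carrier=G92, Port=203): row 10 → WeightKg = r ✓
(ETA=81, Carrier=G52, Port=203): row 11 → WeightKg = i ✓
Two rows agree on {ETA, Carrier, Port} but differ on WeightKg, so {ETA, Carrier, Port} → WeightKg does not hold.

No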